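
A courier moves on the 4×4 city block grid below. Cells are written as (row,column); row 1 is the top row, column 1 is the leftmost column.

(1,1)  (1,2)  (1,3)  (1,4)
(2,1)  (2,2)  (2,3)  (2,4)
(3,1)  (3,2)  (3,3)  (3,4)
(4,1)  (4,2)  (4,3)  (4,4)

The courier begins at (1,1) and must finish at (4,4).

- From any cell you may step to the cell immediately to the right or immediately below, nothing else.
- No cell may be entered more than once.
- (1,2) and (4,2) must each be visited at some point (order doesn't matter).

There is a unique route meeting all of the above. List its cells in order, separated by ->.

(1,1) -> (1,2) -> (2,2) -> (3,2) -> (4,2) -> (4,3) -> (4,4)

Moves only go right or down, so the column and row indices never decrease.
Route from (1,1): right 1 to (1,2), down 3 to (4,2), right 2 to (4,4) — 6 moves in all.
Check: all required cells visited.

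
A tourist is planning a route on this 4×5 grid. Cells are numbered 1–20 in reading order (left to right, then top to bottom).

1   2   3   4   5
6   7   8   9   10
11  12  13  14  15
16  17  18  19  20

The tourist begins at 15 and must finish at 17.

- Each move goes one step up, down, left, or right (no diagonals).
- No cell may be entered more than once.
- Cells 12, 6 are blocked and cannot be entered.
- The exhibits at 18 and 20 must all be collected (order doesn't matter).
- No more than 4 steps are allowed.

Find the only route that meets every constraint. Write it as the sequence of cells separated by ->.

The 4-move cap with required stops at 18, 20 leaves no slack for detours.
Route from 15: down to 20, 3× left (reaching 17) — 4 moves in all.
Check: all required cells visited; 4 ≤ 4 moves.

15 -> 20 -> 19 -> 18 -> 17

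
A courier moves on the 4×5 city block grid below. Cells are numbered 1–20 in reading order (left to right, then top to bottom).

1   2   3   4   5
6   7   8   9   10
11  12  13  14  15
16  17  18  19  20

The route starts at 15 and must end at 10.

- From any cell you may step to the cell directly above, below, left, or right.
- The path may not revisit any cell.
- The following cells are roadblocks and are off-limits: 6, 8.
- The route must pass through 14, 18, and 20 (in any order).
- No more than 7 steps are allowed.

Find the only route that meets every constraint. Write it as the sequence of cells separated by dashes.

15 - 20 - 19 - 18 - 13 - 14 - 9 - 10

Any route must reach 14, 18, and 20 and still end at 10 within 7 moves, so the order of the required stops is forced.
Route from 15: down to 20, 2× left (reaching 18), up to 13, right to 14, up to 9, right to 10 — 7 moves in all.
Check: all required cells visited; 7 ≤ 7 moves.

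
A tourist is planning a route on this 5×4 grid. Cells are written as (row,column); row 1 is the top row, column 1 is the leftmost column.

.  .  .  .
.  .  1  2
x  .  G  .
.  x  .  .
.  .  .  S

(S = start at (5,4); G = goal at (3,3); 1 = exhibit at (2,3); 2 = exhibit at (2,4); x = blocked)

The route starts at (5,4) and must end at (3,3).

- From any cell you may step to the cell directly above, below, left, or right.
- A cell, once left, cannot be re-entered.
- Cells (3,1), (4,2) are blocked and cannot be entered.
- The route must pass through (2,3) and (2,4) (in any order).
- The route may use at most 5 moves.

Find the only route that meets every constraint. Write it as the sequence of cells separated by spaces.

The budget equals the shortest possible length, so every move has to be on a shortest route through the required cells.
Route from (5,4): 3× up (reaching (2,4)), left to (2,3), down to (3,3) — 5 moves in all.
Check: all required cells visited; 5 ≤ 5 moves.

(5,4) (4,4) (3,4) (2,4) (2,3) (3,3)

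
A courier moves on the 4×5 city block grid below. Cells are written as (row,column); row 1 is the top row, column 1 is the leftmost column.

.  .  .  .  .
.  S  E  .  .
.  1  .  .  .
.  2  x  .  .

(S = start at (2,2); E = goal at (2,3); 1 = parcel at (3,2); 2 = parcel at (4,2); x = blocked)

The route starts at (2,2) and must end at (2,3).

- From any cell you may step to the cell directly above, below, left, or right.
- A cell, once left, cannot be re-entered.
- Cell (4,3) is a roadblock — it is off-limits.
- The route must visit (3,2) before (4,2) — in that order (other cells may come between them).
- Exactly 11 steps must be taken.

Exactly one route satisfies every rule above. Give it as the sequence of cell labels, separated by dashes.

The waypoints must appear in the order (3,2), (4,2), with no cell reused.
Route from (2,2): 2× down (reaching (4,2)), left to (4,1), 3× up (reaching (1,1)), 3× right (reaching (1,4)), down to (2,4), left to (2,3) — 11 moves in all.
Check: order respected (1 at step 1, 2 at step 2); 11 moves as required.

(2,2) - (3,2) - (4,2) - (4,1) - (3,1) - (2,1) - (1,1) - (1,2) - (1,3) - (1,4) - (2,4) - (2,3)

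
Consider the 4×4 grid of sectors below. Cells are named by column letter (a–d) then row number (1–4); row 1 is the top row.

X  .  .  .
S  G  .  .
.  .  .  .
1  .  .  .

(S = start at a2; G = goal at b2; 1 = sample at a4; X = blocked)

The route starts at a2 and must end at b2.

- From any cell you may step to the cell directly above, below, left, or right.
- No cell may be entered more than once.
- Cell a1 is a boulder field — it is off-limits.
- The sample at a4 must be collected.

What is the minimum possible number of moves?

Any route passes through a4 somewhere between a2 and b2. Summing Manhattan distances along the two legs (a2 → a4 → b2) gives a lower bound of 2 + 3 = 5 moves.
A route of 5 moves achieves this: a2 → a3 → a4 → b4 → b3 → b2.
Since 5 matches the lower bound, it is optimal.

5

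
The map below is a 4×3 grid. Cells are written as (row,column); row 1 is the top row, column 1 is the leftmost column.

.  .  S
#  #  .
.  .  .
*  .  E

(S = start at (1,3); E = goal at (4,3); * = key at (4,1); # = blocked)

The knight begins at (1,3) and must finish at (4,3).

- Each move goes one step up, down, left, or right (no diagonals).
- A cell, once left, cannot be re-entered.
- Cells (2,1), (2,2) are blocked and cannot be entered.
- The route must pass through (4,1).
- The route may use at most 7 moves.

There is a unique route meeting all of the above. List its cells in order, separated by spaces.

The budget equals the shortest possible length, so every move has to be on a shortest route through the required cells.
Route from (1,3): 2× down (reaching (3,3)), 2× left (reaching (3,1)), down to (4,1), 2× right (reaching (4,3)) — 7 moves in all.
Check: all required cells visited; 7 ≤ 7 moves.

(1,3) (2,3) (3,3) (3,2) (3,1) (4,1) (4,2) (4,3)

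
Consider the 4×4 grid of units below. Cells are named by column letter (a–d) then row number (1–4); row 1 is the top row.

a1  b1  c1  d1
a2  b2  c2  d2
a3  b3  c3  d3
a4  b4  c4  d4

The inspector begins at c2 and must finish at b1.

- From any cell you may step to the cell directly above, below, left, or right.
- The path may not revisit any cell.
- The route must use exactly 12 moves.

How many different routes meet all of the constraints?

Need simple routes of exactly 12 moves from c2 to b1 (Manhattan distance 2, so 5 moves are spent on a detour and 5 undoing it).
Branch systematically from the start, pruning whenever the remaining move budget drops below the Manhattan distance to b1 or differs from it in parity. Grouping the completions by first move — via c1: 17; via c3: 2; via b2: 9; via d2: 4 — and summing: 17 + 2 + 9 + 4 = 32.
That gives 32 routes.

32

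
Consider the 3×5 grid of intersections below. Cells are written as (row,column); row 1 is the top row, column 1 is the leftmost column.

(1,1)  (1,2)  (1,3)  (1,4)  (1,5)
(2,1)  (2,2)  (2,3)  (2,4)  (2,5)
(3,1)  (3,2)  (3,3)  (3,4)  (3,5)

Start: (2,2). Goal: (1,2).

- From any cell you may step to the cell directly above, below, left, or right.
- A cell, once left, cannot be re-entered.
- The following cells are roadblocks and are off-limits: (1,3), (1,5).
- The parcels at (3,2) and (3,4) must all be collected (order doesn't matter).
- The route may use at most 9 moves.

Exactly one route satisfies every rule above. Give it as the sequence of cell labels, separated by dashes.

The budget equals the shortest possible length, so every move has to be on a shortest route through the required cells.
Route from (2,2): right 2 to (2,4), down 1 to (3,4), left 3 to (3,1), up 2 to (1,1), right 1 to (1,2) — 9 moves in all.
Check: all required cells visited; 9 ≤ 9 moves.

(2,2) - (2,3) - (2,4) - (3,4) - (3,3) - (3,2) - (3,1) - (2,1) - (1,1) - (1,2)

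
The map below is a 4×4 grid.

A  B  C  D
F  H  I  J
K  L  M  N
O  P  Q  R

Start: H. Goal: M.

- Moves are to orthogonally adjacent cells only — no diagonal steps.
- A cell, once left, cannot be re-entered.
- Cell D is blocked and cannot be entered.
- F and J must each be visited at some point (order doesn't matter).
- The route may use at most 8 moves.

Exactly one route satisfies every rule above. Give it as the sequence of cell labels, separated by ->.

The budget equals the shortest possible length, so every move has to be on a shortest route through the required cells.
Route from H: left to F, up to A, 2× right (reaching C), down to I, right to J, down to N, left to M — 8 moves in all.
Check: all required cells visited; 8 ≤ 8 moves.

H -> F -> A -> B -> C -> I -> J -> N -> M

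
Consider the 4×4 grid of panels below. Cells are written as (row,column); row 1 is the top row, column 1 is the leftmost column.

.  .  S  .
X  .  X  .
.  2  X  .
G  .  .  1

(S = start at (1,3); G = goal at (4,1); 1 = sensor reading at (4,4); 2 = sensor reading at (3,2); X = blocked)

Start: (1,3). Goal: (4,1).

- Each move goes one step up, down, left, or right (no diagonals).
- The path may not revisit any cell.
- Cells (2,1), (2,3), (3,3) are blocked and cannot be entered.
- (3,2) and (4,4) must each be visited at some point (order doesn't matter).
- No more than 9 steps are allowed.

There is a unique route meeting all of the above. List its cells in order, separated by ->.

The budget equals the shortest possible length, so every move has to be on a shortest route through the required cells.
Route from (1,3): right to (1,4), 3× down (reaching (4,4)), 2× left (reaching (4,2)), up to (3,2), left to (3,1), down to (4,1) — 9 moves in all.
Check: all required cells visited; 9 ≤ 9 moves.

(1,3) -> (1,4) -> (2,4) -> (3,4) -> (4,4) -> (4,3) -> (4,2) -> (3,2) -> (3,1) -> (4,1)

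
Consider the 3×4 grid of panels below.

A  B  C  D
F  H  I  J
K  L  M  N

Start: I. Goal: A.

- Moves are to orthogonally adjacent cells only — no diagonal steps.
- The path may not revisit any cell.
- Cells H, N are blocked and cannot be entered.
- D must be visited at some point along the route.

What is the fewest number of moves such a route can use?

5

Any route passes through D somewhere between I and A. Summing Manhattan distances along the two legs (I → D → A) gives a lower bound of 2 + 3 = 5 moves.
A route of 5 moves achieves this: I → J → D → C → B → A.
Since 5 matches the lower bound, it is optimal.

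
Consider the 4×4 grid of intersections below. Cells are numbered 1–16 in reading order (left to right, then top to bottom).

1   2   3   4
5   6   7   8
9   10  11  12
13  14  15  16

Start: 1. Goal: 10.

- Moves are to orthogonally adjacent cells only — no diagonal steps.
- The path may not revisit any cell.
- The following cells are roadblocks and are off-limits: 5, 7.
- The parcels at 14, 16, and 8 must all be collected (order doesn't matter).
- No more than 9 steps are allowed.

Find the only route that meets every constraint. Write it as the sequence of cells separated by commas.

1, 2, 3, 4, 8, 12, 16, 15, 14, 10

The budget equals the shortest possible length, so every move has to be on a shortest route through the required cells.
Route from 1: right 3 to 4, down 3 to 16, left 2 to 14, up 1 to 10 — 9 moves in all.
Check: all required cells visited; 9 ≤ 9 moves.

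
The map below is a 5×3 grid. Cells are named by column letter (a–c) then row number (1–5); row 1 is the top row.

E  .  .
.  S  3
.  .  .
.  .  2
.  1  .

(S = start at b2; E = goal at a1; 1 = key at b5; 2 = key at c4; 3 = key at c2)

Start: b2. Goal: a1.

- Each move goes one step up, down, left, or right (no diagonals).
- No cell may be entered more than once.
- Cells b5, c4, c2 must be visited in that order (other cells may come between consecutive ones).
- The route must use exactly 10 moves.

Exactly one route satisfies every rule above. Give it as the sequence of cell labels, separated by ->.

b2 -> b3 -> b4 -> b5 -> c5 -> c4 -> c3 -> c2 -> c1 -> b1 -> a1

The waypoints must appear in the order b5, c4, c2, with no cell reused.
Route from b2: down 3 to b5, right 1 to c5, up 4 to c1, left 2 to a1 — 10 moves in all.
Check: order respected (1 at step 3, 2 at step 5, 3 at step 7); 10 moves as required.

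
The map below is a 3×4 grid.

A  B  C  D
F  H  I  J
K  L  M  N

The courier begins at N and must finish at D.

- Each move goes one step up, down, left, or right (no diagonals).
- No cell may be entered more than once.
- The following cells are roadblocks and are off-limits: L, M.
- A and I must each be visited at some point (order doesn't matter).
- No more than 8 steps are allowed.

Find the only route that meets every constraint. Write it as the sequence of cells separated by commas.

Any route must reach A and I and still end at D within 8 moves, so the order of the required stops is forced.
Route from N: up 1 to J, left 3 to F, up 1 to A, right 3 to D — 8 moves in all.
Check: all required cells visited; 8 ≤ 8 moves.

N, J, I, H, F, A, B, C, D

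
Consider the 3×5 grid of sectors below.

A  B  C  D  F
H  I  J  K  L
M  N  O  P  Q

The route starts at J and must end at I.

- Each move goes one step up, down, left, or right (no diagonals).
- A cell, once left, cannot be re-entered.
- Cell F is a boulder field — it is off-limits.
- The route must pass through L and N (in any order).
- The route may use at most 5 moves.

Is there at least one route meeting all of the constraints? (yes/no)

no

Even ignoring the no-revisit rule, getting from J to I, taking the cheapest ordering J → L → N → I needs at least 2 + 4 + 1 = 7 moves (Manhattan distance per leg), which exceeds the 5-move limit.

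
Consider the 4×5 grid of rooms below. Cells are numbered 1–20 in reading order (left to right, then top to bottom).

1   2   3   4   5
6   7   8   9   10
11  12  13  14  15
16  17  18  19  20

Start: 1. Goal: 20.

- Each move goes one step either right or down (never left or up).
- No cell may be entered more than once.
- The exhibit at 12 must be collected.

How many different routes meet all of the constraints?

A right/down-only route from 1 to 20 makes exactly 3 down-moves and 4 right-moves in some order.
With no other constraints that would be C(7,3) = 35 routes.
Split at 12 and multiply the segment counts: 1→12: 3; 12→20: 4; product = 12.
That gives 12 routes.

12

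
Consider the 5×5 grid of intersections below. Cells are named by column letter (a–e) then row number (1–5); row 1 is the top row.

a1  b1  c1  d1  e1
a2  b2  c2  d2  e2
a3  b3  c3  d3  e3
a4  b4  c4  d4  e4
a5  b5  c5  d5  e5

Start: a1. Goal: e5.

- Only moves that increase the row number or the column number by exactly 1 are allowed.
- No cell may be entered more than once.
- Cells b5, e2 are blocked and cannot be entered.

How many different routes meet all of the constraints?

A right/down-only route from a1 to e5 makes exactly 4 down-moves and 4 right-moves in some order.
With no other constraints that would be C(8,4) = 70 routes.
Subtract routes through each blocked cell (inclusion–exclusion for overlaps): − through e2: 5 − through b5: 5 → 60.
That gives 60 routes.

60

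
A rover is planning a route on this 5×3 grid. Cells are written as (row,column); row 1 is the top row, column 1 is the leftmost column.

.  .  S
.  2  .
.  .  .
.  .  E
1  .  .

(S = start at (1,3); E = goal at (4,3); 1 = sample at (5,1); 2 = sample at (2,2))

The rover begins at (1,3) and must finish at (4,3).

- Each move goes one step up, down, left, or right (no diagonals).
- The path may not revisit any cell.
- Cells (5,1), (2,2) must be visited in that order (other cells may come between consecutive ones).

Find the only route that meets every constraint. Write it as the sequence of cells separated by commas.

The waypoints must appear in the order (5,1), (2,2), with no cell reused.
Route from (1,3): left 2 to (1,1), down 4 to (5,1), right 1 to (5,2), up 3 to (2,2), right 1 to (2,3), down 2 to (4,3) — 13 moves in all.
Check: order respected (1 at step 6, 2 at step 10).

(1,3), (1,2), (1,1), (2,1), (3,1), (4,1), (5,1), (5,2), (4,2), (3,2), (2,2), (2,3), (3,3), (4,3)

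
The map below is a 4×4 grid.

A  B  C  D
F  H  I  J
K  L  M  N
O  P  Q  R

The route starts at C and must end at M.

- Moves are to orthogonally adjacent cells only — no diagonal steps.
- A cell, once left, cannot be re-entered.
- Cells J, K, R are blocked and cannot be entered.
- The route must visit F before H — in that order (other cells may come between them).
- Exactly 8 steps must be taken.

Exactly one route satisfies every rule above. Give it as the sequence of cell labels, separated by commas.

The waypoints must appear in the order F, H, with no cell reused.
Route from C: left 2 to A, down 1 to F, right 1 to H, down 2 to P, right 1 to Q, up 1 to M — 8 moves in all.
Check: order respected (F at step 3, H at step 4); 8 moves as required.

C, B, A, F, H, L, P, Q, M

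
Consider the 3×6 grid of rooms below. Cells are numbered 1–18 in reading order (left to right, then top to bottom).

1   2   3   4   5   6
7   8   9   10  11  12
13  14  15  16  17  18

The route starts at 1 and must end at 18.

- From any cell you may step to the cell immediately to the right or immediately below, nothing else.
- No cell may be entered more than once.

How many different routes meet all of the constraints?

A right/down-only route from 1 to 18 makes exactly 2 down-moves and 5 right-moves in some order.
With no other constraints that would be C(7,2) = 21 routes.
That gives 21 routes.

21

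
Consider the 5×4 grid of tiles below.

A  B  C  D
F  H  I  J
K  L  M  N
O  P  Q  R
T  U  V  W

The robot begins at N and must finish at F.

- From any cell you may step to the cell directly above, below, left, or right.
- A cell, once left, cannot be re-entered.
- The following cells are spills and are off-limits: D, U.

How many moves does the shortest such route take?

The Manhattan distance from N to F is |3−2| + |4−1| = 4, so at least 4 moves are needed.
A route of 4 moves achieves this: N → J → I → H → F.
Since 4 matches the lower bound, it is optimal.

4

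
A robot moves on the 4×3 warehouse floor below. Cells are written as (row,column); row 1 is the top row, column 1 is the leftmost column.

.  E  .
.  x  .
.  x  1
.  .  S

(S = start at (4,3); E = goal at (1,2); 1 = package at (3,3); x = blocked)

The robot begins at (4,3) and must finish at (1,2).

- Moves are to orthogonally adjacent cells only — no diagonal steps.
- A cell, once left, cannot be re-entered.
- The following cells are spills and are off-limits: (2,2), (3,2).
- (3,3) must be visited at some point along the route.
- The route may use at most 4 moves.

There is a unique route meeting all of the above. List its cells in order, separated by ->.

(4,3) -> (3,3) -> (2,3) -> (1,3) -> (1,2)

Any route must reach (3,3) and still end at (1,2) within 4 moves, so the order of the required stops is forced.
Route from (4,3): 3× up (reaching (1,3)), left to (1,2) — 4 moves in all.
Check: all required cells visited; 4 ≤ 4 moves.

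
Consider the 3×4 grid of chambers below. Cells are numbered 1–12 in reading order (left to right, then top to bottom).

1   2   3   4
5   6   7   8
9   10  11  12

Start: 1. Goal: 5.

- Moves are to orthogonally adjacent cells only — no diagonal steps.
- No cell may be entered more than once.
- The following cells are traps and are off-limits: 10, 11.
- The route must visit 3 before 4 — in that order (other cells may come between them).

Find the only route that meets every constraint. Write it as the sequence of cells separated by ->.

1 -> 2 -> 3 -> 4 -> 8 -> 7 -> 6 -> 5

The waypoints must appear in the order 3, 4, with no cell reused.
Route from 1: 3× right (reaching 4), down to 8, 3× left (reaching 5) — 7 moves in all.
Check: order respected (3 at step 2, 4 at step 3).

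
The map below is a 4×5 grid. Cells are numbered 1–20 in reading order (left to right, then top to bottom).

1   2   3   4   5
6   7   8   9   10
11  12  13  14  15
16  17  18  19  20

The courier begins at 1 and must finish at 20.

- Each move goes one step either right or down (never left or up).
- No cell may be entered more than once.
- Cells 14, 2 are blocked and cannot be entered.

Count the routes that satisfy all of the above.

A right/down-only route from 1 to 20 makes exactly 3 down-moves and 4 right-moves in some order.
With no other constraints that would be C(7,3) = 35 routes.
Subtract routes through each blocked cell (inclusion–exclusion for overlaps): − through 2: 20 − through 14: 20 + through 2&14: 12 → 7.
That gives 7 routes.

7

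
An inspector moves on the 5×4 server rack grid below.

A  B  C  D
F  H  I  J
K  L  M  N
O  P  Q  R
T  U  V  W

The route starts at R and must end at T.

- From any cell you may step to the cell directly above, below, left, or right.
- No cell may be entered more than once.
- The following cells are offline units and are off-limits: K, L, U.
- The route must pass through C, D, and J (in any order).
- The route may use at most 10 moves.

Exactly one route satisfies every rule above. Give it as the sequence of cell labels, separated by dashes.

Any route must reach C, D, and J and still end at T within 10 moves, so the order of the required stops is forced.
Route from R: 3× up (reaching D), left to C, 3× down (reaching Q), 2× left (reaching O), down to T — 10 moves in all.
Check: all required cells visited; 10 ≤ 10 moves.

R - N - J - D - C - I - M - Q - P - O - T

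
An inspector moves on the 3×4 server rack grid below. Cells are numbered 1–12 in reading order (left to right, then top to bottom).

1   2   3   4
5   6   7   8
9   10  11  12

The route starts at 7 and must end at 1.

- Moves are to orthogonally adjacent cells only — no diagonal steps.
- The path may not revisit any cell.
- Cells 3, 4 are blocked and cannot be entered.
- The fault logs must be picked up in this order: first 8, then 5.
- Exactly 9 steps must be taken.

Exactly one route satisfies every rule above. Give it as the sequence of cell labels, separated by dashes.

The waypoints must appear in the order 8, 5, with no cell reused.
Route from 7: right to 8, down to 12, 3× left (reaching 9), up to 5, right to 6, up to 2, left to 1 — 9 moves in all.
Check: order respected (8 at step 1, 5 at step 6); 9 moves as required.

7 - 8 - 12 - 11 - 10 - 9 - 5 - 6 - 2 - 1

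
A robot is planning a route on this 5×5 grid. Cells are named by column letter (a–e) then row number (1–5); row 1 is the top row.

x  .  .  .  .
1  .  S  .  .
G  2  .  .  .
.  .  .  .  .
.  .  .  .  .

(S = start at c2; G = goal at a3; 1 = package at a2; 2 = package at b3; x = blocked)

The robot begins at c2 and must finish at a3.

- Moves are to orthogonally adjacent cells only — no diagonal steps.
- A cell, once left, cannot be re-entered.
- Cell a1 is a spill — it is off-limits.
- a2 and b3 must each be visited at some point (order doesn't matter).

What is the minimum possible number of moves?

Any route passes through a2 and b3 in some order between c2 and a3. Summing Manhattan distances along each leg and taking the cheapest ordering (c2 → a2 → b3 → a3) gives a lower bound of 2 + 2 + 1 = 5 moves.
A route of 5 moves achieves this: c2 → c3 → b3 → b2 → a2 → a3.
Since 5 matches the lower bound, it is optimal.

5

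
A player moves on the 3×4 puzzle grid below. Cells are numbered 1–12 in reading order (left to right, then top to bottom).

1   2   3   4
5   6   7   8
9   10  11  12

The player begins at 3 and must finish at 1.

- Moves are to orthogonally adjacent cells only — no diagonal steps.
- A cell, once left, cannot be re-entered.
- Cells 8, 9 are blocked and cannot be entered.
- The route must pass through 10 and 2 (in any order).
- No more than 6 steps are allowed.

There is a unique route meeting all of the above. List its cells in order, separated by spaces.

3 7 11 10 6 2 1

The 6-move cap with required stops at 10, 2 leaves no slack for detours.
Route from 3: down 2 to 11, left 1 to 10, up 2 to 2, left 1 to 1 — 6 moves in all.
Check: all required cells visited; 6 ≤ 6 moves.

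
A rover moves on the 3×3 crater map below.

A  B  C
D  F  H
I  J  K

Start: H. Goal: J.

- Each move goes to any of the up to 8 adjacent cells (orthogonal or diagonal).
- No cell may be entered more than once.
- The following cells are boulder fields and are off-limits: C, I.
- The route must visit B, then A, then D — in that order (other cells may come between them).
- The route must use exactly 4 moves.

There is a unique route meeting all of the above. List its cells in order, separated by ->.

The waypoints must appear in the order B, A, D, with no cell reused.
Route from H: up-left 1 to B, left 1 to A, down 1 to D, down-right 1 to J — 4 moves in all.
Check: order respected (B at step 1, A at step 2, D at step 3); 4 moves as required.

H -> B -> A -> D -> J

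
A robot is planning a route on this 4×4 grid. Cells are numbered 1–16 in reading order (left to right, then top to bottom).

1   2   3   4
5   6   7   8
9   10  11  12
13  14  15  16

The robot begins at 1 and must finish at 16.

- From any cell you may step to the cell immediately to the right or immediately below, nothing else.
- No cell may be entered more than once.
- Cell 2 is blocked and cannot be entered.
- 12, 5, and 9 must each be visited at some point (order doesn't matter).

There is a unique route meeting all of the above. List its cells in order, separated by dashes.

1 - 5 - 9 - 10 - 11 - 12 - 16

Moves only go right or down, so the column and row indices never decrease.
Route from 1: 2× down (reaching 9), 3× right (reaching 12), down to 16 — 6 moves in all.
Check: all required cells visited.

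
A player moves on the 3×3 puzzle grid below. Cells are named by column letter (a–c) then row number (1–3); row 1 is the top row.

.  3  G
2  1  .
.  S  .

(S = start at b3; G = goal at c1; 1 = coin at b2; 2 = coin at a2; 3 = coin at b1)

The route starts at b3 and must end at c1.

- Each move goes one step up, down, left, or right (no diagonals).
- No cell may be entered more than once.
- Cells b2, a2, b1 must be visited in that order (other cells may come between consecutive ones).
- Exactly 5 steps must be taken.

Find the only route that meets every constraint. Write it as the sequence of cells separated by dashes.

b3 - b2 - a2 - a1 - b1 - c1

The waypoints must appear in the order b2, a2, b1, with no cell reused.
Route from b3: up to b2, left to a2, up to a1, 2× right (reaching c1) — 5 moves in all.
Check: order respected (1 at step 1, 2 at step 2, 3 at step 4); 5 moves as required.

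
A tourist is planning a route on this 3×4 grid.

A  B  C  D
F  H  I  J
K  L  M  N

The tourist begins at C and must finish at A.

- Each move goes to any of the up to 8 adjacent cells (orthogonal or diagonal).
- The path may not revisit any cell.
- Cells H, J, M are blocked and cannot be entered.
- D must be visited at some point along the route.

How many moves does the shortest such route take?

Any route passes through D somewhere between C and A. Summing Chebyshev distances along the two legs (C → D → A) gives a lower bound of 1 + 3 = 4 moves.
A route of 4 moves achieves this: C → D → I → B → A.
Since 4 matches the lower bound, it is optimal.

4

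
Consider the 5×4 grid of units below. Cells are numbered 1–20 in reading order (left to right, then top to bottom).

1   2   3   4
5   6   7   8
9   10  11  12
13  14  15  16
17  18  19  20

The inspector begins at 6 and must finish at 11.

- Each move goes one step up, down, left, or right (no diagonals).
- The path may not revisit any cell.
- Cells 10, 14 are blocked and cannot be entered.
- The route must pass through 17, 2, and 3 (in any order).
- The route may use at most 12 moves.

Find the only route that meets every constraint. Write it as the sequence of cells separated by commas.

6, 7, 3, 2, 1, 5, 9, 13, 17, 18, 19, 15, 11

The budget equals the shortest possible length, so every move has to be on a shortest route through the required cells.
Route from 6: right to 7, up to 3, 2× left (reaching 1), 4× down (reaching 17), 2× right (reaching 19), 2× up (reaching 11) — 12 moves in all.
Check: all required cells visited; 12 ≤ 12 moves.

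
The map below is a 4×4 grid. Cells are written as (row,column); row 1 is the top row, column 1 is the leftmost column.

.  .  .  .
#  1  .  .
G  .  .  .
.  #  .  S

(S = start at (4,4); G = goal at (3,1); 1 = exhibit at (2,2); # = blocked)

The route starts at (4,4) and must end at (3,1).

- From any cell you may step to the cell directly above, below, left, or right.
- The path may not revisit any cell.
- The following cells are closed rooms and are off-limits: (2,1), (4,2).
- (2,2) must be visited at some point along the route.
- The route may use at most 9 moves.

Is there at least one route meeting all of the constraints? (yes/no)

One route that works: (4,4) → (3,4) → (2,4) → (2,3) → (2,2) → (3,2) → (3,1).

yes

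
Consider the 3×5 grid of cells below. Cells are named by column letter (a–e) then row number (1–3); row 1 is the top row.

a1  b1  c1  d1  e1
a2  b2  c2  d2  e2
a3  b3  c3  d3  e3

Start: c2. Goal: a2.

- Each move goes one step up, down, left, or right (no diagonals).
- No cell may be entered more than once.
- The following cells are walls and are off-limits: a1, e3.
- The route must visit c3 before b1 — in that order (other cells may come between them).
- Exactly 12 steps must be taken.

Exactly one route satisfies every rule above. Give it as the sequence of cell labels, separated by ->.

c2 -> c3 -> d3 -> d2 -> e2 -> e1 -> d1 -> c1 -> b1 -> b2 -> b3 -> a3 -> a2

The waypoints must appear in the order c3, b1, with no cell reused.
Route from c2: down to c3, right to d3, up to d2, right to e2, up to e1, 3× left (reaching b1), 2× down (reaching b3), left to a3, up to a2 — 12 moves in all.
Check: order respected (c3 at step 1, b1 at step 8); 12 moves as required.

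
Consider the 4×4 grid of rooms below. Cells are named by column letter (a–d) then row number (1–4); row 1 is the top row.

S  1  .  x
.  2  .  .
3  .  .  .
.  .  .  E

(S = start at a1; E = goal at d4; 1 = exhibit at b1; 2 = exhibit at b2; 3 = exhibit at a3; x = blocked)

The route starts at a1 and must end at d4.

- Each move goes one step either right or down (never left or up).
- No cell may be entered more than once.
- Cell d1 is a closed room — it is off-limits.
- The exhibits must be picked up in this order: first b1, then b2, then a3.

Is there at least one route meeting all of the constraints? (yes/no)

a3 lies to the left of b2, so going from b2 to a3 would need a leftward move — but moves only go right/down, so b2 cannot be visited before a3.

no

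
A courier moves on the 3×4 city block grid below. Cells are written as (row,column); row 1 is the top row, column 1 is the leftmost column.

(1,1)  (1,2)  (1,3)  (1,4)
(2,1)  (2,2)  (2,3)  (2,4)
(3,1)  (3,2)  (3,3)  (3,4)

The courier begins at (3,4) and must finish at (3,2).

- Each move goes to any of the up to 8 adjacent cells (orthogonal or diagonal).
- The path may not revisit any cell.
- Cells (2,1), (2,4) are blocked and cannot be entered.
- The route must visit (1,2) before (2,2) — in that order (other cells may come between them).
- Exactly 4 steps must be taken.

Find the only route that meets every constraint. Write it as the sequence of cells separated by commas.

The waypoints must appear in the order (1,2), (2,2), with no cell reused.
Route from (3,4): up-left 2 to (1,2), down 2 to (3,2) — 4 moves in all.
Check: order respected ((1,2) at step 2, (2,2) at step 3); 4 moves as required.

(3,4), (2,3), (1,2), (2,2), (3,2)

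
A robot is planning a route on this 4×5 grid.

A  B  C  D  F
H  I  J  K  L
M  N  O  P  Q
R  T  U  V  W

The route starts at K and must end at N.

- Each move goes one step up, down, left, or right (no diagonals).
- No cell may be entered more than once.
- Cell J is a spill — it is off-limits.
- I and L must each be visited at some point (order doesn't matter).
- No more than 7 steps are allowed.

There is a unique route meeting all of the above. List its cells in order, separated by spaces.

Any route must reach I and L and still end at N within 7 moves, so the order of the required stops is forced.
Route from K: right to L, up to F, 3× left (reaching B), 2× down (reaching N) — 7 moves in all.
Check: all required cells visited; 7 ≤ 7 moves.

K L F D C B I N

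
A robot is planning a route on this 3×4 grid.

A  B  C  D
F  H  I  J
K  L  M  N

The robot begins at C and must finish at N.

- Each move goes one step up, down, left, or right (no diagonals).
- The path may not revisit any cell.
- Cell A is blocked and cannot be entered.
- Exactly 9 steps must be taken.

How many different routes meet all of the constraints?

2

Need simple routes of exactly 9 moves from C to N (Manhattan distance 3, so 3 moves are spent on a detour and 3 undoing it).
Enumerating: C B H F K L M I J N | C D J I H F K L M N.
That gives 2 routes.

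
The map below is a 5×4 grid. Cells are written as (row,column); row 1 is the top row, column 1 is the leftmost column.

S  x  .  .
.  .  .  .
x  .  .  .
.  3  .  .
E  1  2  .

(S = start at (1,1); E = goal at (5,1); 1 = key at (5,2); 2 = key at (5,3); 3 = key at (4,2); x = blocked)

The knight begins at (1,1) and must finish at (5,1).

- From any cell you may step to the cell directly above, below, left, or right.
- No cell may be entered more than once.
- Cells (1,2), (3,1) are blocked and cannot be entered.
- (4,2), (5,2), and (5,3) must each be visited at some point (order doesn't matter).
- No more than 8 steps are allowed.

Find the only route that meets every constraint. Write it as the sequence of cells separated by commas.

Any route must reach (4,2), (5,2), and (5,3) and still end at (5,1) within 8 moves, so the order of the required stops is forced.
Route from (1,1): down to (2,1), right to (2,2), 2× down (reaching (4,2)), right to (4,3), down to (5,3), 2× left (reaching (5,1)) — 8 moves in all.
Check: all required cells visited; 8 ≤ 8 moves.

(1,1), (2,1), (2,2), (3,2), (4,2), (4,3), (5,3), (5,2), (5,1)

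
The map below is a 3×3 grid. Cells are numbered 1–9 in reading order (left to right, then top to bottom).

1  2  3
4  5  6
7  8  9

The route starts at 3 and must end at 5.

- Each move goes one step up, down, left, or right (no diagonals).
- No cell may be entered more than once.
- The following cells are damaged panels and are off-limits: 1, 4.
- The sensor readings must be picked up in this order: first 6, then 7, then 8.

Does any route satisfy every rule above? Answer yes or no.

no

7 must be visited but has only one open neighbour (8), and it is neither the start nor the goal — the route would have to enter and leave through 8, re-entering it.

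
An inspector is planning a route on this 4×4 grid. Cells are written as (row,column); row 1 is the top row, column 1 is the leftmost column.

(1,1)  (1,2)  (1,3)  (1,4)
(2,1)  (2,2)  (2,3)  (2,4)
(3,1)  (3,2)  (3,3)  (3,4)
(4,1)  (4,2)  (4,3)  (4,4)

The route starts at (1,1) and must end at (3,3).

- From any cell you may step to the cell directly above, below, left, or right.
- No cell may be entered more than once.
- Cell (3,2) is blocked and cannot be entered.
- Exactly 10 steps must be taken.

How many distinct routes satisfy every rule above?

7

Need simple routes of exactly 10 moves from (1,1) to (3,3) (Manhattan distance 4, so 3 moves are spent on a detour and 3 undoing it).
Enumerating: (1,1) (2,1) (3,1) (4,1) (4,2) (4,3) (4,4) (3,4) (2,4) (2,3) (3,3) | (1,1) (2,1) (2,2) (1,2) (1,3) (2,3) (2,4) (3,4) (4,4) (4,3) (3,3) | (1,1) (2,1) (2,2) (1,2) (1,3) (1,4) (2,4) (3,4) (4,4) (4,3) (3,3) | (1,1) (2,1) (2,2) (2,3) (1,3) (1,4) (2,4) (3,4) (4,4) (4,3) (3,3) | (1,1) (1,2) (2,2) (2,1) (3,1) (4,1) (4,2) (4,3) (4,4) (3,4) (3,3) | (1,1) (1,2) (2,2) (2,3) (1,3) (1,4) (2,4) (3,4) (4,4) (4,3) (3,3) | (1,1) (1,2) (1,3) (2,3) (2,2) (2,1) (3,1) (4,1) (4,2) (4,3) (3,3).
That gives 7 routes.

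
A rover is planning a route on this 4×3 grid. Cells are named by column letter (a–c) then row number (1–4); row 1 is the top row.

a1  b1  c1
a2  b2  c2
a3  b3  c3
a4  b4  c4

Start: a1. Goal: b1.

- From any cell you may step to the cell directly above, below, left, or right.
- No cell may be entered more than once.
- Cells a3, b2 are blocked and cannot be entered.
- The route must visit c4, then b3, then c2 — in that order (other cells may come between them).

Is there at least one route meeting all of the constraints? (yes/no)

Every way from a1 to c4 runs through b1 — but b1 is where the route must end, so it would be entered once on the way to c4 and again at the finish.

no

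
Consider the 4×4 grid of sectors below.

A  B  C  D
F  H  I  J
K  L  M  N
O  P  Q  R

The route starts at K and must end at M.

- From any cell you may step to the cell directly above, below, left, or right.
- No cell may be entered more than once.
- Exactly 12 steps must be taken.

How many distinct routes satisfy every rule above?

24

Need simple routes of exactly 12 moves from K to M (Manhattan distance 2, so 5 moves are spent on a detour and 5 undoing it).
Branch systematically from the start, pruning whenever the remaining move budget drops below the Manhattan distance to M or differs from it in parity. Grouping the completions by first move — via F: 11; via O: 10; via L: 3 — and summing: 11 + 10 + 3 = 24.
That gives 24 routes.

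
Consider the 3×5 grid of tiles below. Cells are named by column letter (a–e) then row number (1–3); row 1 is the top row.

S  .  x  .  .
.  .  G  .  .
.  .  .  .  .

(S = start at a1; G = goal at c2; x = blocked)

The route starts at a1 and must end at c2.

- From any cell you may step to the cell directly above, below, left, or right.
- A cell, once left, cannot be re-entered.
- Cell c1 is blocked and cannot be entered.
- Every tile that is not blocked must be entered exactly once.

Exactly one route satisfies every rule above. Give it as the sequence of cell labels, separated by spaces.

Need to visit all 14 open cells exactly once, starting at a1 and ending at c2.
Cell e1 has only two open neighbours (e2 and d1), so the path must pass straight through it: one of those is the cell it's entered from and the other is where it exits.
Route from a1: right 1 to b1, down 1 to b2, left 1 to a2, down 1 to a3, right 4 to e3, up 2 to e1, left 1 to d1, down 1 to d2, left 1 to c2 — 13 moves in all.
Check: all 14 open cells covered.

a1 b1 b2 a2 a3 b3 c3 d3 e3 e2 e1 d1 d2 c2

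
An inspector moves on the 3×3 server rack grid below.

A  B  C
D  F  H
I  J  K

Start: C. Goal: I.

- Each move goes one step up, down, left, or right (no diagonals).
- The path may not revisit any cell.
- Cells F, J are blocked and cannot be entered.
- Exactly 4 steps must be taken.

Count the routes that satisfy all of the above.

Need simple routes of exactly 4 moves from C to I (Manhattan distance 4, so 0 moves are spent on a detour and 0 undoing it).
Enumerating: C B A D I.
That gives 1 route.

1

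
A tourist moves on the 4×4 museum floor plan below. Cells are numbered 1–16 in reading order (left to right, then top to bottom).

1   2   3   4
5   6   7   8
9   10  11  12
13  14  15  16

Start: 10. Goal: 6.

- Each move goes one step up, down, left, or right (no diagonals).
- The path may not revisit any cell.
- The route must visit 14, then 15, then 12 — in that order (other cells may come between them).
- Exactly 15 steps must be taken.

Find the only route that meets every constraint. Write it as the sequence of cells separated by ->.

The waypoints must appear in the order 14, 15, 12, with no cell reused.
Route from 10: left to 9, down to 13, 3× right (reaching 16), up to 12, left to 11, up to 7, right to 8, up to 4, 3× left (reaching 1), down to 5, right to 6 — 15 moves in all.
Check: order respected (14 at step 3, 15 at step 4, 12 at step 6); 15 moves as required.

10 -> 9 -> 13 -> 14 -> 15 -> 16 -> 12 -> 11 -> 7 -> 8 -> 4 -> 3 -> 2 -> 1 -> 5 -> 6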